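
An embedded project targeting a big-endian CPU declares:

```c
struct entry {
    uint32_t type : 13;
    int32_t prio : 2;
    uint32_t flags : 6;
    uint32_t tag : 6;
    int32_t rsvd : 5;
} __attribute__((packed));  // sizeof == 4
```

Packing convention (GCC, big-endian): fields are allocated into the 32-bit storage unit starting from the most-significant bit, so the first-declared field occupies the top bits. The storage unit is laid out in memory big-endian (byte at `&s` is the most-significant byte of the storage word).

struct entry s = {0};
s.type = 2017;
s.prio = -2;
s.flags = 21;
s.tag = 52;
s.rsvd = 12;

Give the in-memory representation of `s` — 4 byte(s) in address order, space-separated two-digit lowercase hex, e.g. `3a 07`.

3f 0c ae 8c

[19+:13] type=2017 & 0x1fff = 0x7e1; word=0x3f080000
[17+:2] prio=-2 & 0x3 = 0x2; word=0x3f0c0000
[11+:6] flags=21 & 0x3f = 0x15; word=0x3f0ca800
[5+:6] tag=52 & 0x3f = 0x34; word=0x3f0cae80
[0+:5] rsvd=12 & 0x1f = 0xc; word=0x3f0cae8c
word = 0x3f0cae8c → big-endian bytes:
  [0]=0x3f  [1]=0x0c  [2]=0xae  [3]=0x8c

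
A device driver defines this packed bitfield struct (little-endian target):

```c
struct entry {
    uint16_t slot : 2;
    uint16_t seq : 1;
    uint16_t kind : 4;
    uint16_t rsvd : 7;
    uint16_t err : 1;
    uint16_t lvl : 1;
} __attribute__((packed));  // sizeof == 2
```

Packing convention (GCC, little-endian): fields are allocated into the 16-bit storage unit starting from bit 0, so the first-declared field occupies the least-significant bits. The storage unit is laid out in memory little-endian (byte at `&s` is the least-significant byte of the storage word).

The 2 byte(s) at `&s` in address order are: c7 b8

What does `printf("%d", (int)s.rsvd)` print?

113

[0]=0xc7 [1]=0xb8 (little-endian) → word 0xb8c7
slot:2 @ bit 0 → (0xb8c7>>0)&0x3 = 0x3
seq:1 @ bit 2 → (0xb8c7>>2)&0x1 = 0x1
kind:4 @ bit 3 → (0xb8c7>>3)&0xf = 0x8
rsvd:7 @ bit 7 → (0xb8c7>>7)&0x7f = 0x71  ←
err:1 @ bit 14 → (0xb8c7>>14)&0x1 = 0x0
lvl:1 @ bit 15 → (0xb8c7>>15)&0x1 = 0x1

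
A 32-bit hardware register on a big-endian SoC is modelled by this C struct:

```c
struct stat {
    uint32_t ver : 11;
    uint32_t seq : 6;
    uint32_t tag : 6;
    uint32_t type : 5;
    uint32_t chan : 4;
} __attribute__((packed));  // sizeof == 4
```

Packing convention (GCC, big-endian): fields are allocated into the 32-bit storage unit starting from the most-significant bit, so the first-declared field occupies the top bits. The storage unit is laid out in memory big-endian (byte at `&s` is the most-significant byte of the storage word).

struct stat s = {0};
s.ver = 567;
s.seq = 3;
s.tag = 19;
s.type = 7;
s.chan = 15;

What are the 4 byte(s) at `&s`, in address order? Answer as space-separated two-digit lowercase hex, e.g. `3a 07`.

46 e1 a6 7f

[21+:11] ver=567 & 0x7ff = 0x237; word=0x46e00000
[15+:6] seq=3 & 0x3f = 0x3; word=0x46e18000
[9+:6] tag=19 & 0x3f = 0x13; word=0x46e1a600
[4+:5] type=7 & 0x1f = 0x7; word=0x46e1a670
[0+:4] chan=15 & 0xf = 0xf; word=0x46e1a67f
word = 0x46e1a67f → big-endian bytes:
  [0]=0x46  [1]=0xe1  [2]=0xa6  [3]=0x7f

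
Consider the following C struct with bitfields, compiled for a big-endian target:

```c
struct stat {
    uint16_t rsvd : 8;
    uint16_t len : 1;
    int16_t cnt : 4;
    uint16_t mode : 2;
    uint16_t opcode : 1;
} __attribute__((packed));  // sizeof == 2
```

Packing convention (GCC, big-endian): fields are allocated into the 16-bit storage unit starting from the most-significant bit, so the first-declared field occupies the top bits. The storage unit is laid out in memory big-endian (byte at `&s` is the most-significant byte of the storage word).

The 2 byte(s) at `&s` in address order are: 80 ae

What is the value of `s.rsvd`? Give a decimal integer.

128

[0]=0x80 [1]=0xae (big-endian) → word 0x80ae
rsvd:8 @ bit 8 → (0x80ae>>8)&0xff = 0x80  ←
len:1 @ bit 7 → (0x80ae>>7)&0x1 = 0x1
cnt:4 @ bit 3 → (0x80ae>>3)&0xf = 0x5
mode:2 @ bit 1 → (0x80ae>>1)&0x3 = 0x3
opcode:1 @ bit 0 → (0x80ae>>0)&0x1 = 0x0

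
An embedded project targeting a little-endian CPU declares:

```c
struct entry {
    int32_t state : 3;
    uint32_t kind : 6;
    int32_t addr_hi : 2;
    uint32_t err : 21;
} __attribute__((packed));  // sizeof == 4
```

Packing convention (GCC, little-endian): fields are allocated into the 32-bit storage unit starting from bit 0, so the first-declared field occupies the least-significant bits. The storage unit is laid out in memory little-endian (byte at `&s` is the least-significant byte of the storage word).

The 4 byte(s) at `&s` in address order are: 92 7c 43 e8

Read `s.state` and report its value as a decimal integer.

[0]=0x92 [1]=0x7c [2]=0x43 [3]=0xe8 (little-endian) → word 0xe8437c92
state:3 @ bit 0 → (0xe8437c92>>0)&0x7 = 0x2  ←
kind:6 @ bit 3 → (0xe8437c92>>3)&0x3f = 0x12
addr_hi:2 @ bit 9 → (0xe8437c92>>9)&0x3 = 0x2
err:21 @ bit 11 → (0xe8437c92>>11)&0x1fffff = 0x1d086f
state signed 3b, MSB=0: value = 2

2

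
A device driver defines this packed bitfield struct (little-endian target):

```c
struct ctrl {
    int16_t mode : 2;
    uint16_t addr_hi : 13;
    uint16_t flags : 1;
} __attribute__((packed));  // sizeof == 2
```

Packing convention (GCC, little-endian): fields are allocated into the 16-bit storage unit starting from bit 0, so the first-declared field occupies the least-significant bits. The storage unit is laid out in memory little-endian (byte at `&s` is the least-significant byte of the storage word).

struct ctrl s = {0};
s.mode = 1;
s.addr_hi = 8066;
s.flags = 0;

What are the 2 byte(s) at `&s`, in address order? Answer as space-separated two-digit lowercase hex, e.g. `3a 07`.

mode (2b) val=1 bits=0x1 at bit 0: 0x0001
addr_hi (13b) val=8066 bits=0x1f82 at bit 2: 0x7e09
flags (1b) val=0 bits=0x0 at bit 15: 0x7e09
word = 0x7e09 → little-endian bytes:
  [0]=0x09  [1]=0x7e

09 7e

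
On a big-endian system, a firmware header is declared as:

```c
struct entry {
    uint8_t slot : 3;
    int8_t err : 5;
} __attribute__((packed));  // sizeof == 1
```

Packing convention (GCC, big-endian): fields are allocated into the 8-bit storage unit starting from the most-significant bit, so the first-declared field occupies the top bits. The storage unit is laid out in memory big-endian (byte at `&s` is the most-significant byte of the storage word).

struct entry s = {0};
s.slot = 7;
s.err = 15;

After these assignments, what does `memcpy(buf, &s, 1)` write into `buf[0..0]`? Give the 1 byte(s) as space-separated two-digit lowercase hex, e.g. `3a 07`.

[5+:3] slot=7 & 0x7 = 0x7; word=0xe0
[0+:5] err=15 & 0x1f = 0xf; word=0xef
word = 0xef → big-endian bytes:
  [0]=0xef

ef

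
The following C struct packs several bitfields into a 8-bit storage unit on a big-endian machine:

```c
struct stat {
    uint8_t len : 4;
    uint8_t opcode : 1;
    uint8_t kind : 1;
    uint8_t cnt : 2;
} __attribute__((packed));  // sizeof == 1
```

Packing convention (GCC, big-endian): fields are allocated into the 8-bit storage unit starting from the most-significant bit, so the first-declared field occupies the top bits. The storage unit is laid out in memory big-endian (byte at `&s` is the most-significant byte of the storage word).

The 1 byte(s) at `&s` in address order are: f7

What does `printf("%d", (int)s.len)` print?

15

[0]=0xf7 (big-endian) → word 0xf7
len:4 @ bit 4 → (0xf7>>4)&0xf = 0xf  ←
opcode:1 @ bit 3 → (0xf7>>3)&0x1 = 0x0
kind:1 @ bit 2 → (0xf7>>2)&0x1 = 0x1
cnt:2 @ bit 0 → (0xf7>>0)&0x3 = 0x3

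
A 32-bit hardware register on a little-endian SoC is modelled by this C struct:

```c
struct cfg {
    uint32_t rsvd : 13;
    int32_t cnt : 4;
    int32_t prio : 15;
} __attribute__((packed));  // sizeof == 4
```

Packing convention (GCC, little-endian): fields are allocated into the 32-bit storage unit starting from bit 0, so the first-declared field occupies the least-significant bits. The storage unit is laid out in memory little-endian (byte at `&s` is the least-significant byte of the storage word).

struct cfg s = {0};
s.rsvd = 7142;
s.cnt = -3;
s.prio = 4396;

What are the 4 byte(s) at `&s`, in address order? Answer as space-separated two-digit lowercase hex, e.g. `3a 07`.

rsvd:13 = 7142 → 0x1be6 << 0 → word 0x00001be6
cnt:4 = -3 → 0xd << 13 → word 0x0001bbe6
prio:15 = 4396 → 0x112c << 17 → word 0x2259bbe6
word = 0x2259bbe6 → little-endian bytes:
  [0]=0xe6  [1]=0xbb  [2]=0x59  [3]=0x22

e6 bb 59 22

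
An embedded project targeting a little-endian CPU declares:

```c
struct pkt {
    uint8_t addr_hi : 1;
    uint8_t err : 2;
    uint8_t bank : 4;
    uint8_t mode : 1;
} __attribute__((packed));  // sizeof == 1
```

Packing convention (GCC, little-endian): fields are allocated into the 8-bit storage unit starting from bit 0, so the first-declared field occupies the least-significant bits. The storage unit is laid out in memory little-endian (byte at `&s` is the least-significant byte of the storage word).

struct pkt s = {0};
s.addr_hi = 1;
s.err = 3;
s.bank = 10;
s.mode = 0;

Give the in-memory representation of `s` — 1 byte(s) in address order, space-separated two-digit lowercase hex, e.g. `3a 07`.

57

[0+:1] addr_hi=1 & 0x1 = 0x1; word=0x01
[1+:2] err=3 & 0x3 = 0x3; word=0x07
[3+:4] bank=10 & 0xf = 0xa; word=0x57
[7+:1] mode=0 & 0x1 = 0x0; word=0x57
word = 0x57 → little-endian bytes:
  [0]=0x57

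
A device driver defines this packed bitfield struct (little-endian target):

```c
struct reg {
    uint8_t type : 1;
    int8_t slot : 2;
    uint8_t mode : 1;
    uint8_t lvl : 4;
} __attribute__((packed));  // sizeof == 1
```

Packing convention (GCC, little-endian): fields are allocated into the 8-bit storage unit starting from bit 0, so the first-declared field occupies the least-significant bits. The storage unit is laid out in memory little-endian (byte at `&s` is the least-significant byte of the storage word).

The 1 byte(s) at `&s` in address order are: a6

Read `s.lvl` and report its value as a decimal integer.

[0]=0xa6 (little-endian) → word 0xa6
type [0+:1] = (word>>0) & 0x1 = 0
slot [1+:2] = (word>>1) & 0x3 = 3
mode [3+:1] = (word>>3) & 0x1 = 0
lvl [4+:4] = (word>>4) & 0xf = 10  ←

10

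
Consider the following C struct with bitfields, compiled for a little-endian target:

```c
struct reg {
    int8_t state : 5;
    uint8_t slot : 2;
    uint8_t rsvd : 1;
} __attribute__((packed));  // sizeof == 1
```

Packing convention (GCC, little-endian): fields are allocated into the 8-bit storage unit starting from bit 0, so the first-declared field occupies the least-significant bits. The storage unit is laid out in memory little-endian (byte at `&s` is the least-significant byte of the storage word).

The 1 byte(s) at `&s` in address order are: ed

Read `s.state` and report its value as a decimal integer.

[0]=0xed (little-endian) → word 0xed
state:5 @ bit 0 → (0xed>>0)&0x1f = 0xd  ←
slot:2 @ bit 5 → (0xed>>5)&0x3 = 0x3
rsvd:1 @ bit 7 → (0xed>>7)&0x1 = 0x1
state signed 5b, MSB=0: value = 13

13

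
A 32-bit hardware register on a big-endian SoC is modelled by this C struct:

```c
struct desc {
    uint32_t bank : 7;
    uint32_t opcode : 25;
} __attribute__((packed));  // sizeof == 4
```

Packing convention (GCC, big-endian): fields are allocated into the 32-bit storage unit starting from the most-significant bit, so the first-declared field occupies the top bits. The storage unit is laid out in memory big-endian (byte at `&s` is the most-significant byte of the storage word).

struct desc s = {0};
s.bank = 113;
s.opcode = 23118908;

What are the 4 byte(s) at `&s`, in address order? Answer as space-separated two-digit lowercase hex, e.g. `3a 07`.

bank (7b) val=113 bits=0x71 at bit 25: 0xe2000000
opcode (25b) val=23118908 bits=0x160c43c at bit 0: 0xe360c43c
word = 0xe360c43c → big-endian bytes:
  [0]=0xe3  [1]=0x60  [2]=0xc4  [3]=0x3c

e3 60 c4 3c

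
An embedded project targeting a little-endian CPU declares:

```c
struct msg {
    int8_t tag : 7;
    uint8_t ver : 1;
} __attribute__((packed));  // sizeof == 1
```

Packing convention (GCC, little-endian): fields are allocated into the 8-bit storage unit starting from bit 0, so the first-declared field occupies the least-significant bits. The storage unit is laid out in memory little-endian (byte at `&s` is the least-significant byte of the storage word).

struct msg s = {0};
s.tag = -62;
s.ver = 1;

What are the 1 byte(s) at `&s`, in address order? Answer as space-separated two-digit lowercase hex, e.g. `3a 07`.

c2

tag:7 = -62 → 0x42 << 0 → word 0x42
ver:1 = 1 → 0x1 << 7 → word 0xc2
word = 0xc2 → little-endian bytes:
  [0]=0xc2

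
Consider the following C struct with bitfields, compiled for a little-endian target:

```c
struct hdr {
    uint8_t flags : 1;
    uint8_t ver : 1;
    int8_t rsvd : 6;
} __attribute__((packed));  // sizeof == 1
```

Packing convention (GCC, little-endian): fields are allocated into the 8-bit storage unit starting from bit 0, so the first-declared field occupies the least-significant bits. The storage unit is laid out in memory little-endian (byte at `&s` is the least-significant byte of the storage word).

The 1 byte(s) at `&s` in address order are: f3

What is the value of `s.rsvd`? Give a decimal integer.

-4

[0]=0xf3 (little-endian) → word 0xf3
flags:1 @ bit 0 → (0xf3>>0)&0x1 = 0x1
ver:1 @ bit 1 → (0xf3>>1)&0x1 = 0x1
rsvd:6 @ bit 2 → (0xf3>>2)&0x3f = 0x3c  ←
rsvd signed 6b, MSB=1: 60 - 64 = -4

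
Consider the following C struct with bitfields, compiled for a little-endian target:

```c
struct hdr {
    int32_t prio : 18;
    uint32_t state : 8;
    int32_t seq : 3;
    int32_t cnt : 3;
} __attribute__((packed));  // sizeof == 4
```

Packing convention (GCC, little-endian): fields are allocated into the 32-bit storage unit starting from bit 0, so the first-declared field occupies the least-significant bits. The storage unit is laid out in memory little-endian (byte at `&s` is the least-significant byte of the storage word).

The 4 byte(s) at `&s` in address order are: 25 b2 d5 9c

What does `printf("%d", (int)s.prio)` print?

111141

[0]=0x25 [1]=0xb2 [2]=0xd5 [3]=0x9c (little-endian) → word 0x9cd5b225
prio [0+:18] = (word>>0) & 0x3ffff = 111141  ←
state [18+:8] = (word>>18) & 0xff = 53
seq [26+:3] = (word>>26) & 0x7 = 7
cnt [29+:3] = (word>>29) & 0x7 = 4
prio signed 18b, MSB=0: value = 111141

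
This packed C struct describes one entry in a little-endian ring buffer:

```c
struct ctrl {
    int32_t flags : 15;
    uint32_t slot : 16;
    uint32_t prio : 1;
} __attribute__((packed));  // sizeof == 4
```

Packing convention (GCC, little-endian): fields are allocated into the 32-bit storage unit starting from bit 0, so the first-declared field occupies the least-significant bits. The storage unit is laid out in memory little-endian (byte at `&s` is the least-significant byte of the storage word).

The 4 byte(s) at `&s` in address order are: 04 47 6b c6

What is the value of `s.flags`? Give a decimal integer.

-14588

[0]=0x04 [1]=0x47 [2]=0x6b [3]=0xc6 (little-endian) → word 0xc66b4704
flags [0+:15] = (word>>0) & 0x7fff = 18180  ←
slot [15+:16] = (word>>15) & 0xffff = 36054
prio [31+:1] = (word>>31) & 0x1 = 1
flags signed 15b, MSB=1: 18180 - 32768 = -14588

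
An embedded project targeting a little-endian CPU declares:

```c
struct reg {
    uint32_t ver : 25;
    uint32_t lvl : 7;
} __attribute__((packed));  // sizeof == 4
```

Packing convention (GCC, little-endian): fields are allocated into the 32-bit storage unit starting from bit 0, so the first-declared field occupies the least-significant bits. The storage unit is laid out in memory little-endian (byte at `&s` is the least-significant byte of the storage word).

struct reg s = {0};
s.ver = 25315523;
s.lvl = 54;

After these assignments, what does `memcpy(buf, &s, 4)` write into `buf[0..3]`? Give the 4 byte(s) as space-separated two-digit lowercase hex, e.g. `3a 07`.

[0+:25] ver=25315523 & 0x1ffffff = 0x18248c3; word=0x018248c3
[25+:7] lvl=54 & 0x7f = 0x36; word=0x6d8248c3
word = 0x6d8248c3 → little-endian bytes:
  [0]=0xc3  [1]=0x48  [2]=0x82  [3]=0x6d

c3 48 82 6d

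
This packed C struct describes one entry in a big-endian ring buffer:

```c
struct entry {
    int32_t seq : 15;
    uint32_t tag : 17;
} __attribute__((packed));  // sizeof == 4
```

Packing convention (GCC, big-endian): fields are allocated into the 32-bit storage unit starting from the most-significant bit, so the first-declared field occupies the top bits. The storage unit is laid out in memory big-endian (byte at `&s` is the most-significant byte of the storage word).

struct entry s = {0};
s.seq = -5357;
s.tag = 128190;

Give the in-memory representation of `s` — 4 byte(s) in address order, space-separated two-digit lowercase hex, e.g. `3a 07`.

d6 27 f4 be

seq (15b) val=-5357 bits=0x6b13 at bit 17: 0xd6260000
tag (17b) val=128190 bits=0x1f4be at bit 0: 0xd627f4be
word = 0xd627f4be → big-endian bytes:
  [0]=0xd6  [1]=0x27  [2]=0xf4  [3]=0xbe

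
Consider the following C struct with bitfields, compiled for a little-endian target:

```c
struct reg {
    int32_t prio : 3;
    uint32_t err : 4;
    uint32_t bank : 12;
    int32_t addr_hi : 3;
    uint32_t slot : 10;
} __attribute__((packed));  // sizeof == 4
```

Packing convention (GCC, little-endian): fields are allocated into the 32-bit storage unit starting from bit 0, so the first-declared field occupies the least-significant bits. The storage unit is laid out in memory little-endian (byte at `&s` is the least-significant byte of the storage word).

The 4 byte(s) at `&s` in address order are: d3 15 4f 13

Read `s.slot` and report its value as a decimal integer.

[0]=0xd3 [1]=0x15 [2]=0x4f [3]=0x13 (little-endian) → word 0x134f15d3
prio [0+:3] = (word>>0) & 0x7 = 3
err [3+:4] = (word>>3) & 0xf = 10
bank [7+:12] = (word>>7) & 0xfff = 3627
addr_hi [19+:3] = (word>>19) & 0x7 = 1
slot [22+:10] = (word>>22) & 0x3ff = 77  ←

77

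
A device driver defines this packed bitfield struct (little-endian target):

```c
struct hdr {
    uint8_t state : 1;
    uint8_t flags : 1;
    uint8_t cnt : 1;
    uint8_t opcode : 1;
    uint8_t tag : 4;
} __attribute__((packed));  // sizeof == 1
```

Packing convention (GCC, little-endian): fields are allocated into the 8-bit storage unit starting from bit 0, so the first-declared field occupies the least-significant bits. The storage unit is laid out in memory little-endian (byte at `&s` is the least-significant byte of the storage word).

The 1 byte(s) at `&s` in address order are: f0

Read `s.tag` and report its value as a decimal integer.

[0]=0xf0 (little-endian) → word 0xf0
state [0+:1] = (word>>0) & 0x1 = 0
flags [1+:1] = (word>>1) & 0x1 = 0
cnt [2+:1] = (word>>2) & 0x1 = 0
opcode [3+:1] = (word>>3) & 0x1 = 0
tag [4+:4] = (word>>4) & 0xf = 15  ←

15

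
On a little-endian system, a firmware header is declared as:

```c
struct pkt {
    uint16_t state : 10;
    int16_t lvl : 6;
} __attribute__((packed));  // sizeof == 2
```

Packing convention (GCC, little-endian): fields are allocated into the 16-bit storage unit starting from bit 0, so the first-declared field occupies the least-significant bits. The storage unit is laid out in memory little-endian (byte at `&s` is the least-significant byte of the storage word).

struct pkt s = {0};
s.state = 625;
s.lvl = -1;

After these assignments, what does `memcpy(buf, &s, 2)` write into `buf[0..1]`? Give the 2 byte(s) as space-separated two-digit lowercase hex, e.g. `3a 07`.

71 fe

[0+:10] state=625 & 0x3ff = 0x271; word=0x0271
[10+:6] lvl=-1 & 0x3f = 0x3f; word=0xfe71
word = 0xfe71 → little-endian bytes:
  [0]=0x71  [1]=0xfe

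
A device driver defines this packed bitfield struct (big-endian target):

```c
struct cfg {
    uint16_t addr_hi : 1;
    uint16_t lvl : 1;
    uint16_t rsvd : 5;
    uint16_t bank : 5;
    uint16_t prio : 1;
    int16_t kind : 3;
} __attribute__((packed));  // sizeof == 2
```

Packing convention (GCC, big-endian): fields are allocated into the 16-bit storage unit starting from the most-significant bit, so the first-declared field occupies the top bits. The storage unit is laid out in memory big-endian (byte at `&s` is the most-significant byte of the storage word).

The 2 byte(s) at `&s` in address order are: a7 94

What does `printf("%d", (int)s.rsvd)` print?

[0]=0xa7 [1]=0x94 (big-endian) → word 0xa794
addr_hi:1 @ bit 15 → (0xa794>>15)&0x1 = 0x1
lvl:1 @ bit 14 → (0xa794>>14)&0x1 = 0x0
rsvd:5 @ bit 9 → (0xa794>>9)&0x1f = 0x13  ←
bank:5 @ bit 4 → (0xa794>>4)&0x1f = 0x19
prio:1 @ bit 3 → (0xa794>>3)&0x1 = 0x0
kind:3 @ bit 0 → (0xa794>>0)&0x7 = 0x4

19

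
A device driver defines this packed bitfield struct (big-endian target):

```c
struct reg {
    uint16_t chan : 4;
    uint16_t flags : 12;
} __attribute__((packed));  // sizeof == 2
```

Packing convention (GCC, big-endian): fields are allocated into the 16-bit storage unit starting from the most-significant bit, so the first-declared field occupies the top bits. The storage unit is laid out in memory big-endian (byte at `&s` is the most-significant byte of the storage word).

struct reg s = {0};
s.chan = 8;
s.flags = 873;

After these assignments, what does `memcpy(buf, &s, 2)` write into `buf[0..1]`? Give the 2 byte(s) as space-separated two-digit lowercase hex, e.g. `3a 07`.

[12+:4] chan=8 & 0xf = 0x8; word=0x8000
[0+:12] flags=873 & 0xfff = 0x369; word=0x8369
word = 0x8369 → big-endian bytes:
  [0]=0x83  [1]=0x69

83 69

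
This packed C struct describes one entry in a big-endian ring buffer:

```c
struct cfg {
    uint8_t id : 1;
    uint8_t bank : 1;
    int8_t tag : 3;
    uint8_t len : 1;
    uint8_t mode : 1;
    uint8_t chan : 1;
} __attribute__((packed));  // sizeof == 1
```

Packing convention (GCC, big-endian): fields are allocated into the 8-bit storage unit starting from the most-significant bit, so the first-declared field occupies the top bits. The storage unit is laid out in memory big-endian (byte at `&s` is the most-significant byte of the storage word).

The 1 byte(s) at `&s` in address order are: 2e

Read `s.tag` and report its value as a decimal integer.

-3

[0]=0x2e (big-endian) → word 0x2e
id [7+:1] = (word>>7) & 0x1 = 0
bank [6+:1] = (word>>6) & 0x1 = 0
tag [3+:3] = (word>>3) & 0x7 = 5  ←
len [2+:1] = (word>>2) & 0x1 = 1
mode [1+:1] = (word>>1) & 0x1 = 1
chan [0+:1] = (word>>0) & 0x1 = 0
tag signed 3b, MSB=1: 5 - 8 = -3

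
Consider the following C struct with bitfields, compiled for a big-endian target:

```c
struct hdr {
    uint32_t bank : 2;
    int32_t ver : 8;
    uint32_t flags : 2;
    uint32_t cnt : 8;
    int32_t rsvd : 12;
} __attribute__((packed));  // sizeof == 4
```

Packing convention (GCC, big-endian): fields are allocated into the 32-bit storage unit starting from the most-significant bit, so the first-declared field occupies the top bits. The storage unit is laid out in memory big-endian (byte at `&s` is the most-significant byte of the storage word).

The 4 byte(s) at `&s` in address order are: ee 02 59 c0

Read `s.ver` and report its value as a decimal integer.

[0]=0xee [1]=0x02 [2]=0x59 [3]=0xc0 (big-endian) → word 0xee0259c0
bank [30+:2] = (word>>30) & 0x3 = 3
ver [22+:8] = (word>>22) & 0xff = 184  ←
flags [20+:2] = (word>>20) & 0x3 = 0
cnt [12+:8] = (word>>12) & 0xff = 37
rsvd [0+:12] = (word>>0) & 0xfff = 2496
ver signed 8b, MSB=1: 184 - 256 = -72

-72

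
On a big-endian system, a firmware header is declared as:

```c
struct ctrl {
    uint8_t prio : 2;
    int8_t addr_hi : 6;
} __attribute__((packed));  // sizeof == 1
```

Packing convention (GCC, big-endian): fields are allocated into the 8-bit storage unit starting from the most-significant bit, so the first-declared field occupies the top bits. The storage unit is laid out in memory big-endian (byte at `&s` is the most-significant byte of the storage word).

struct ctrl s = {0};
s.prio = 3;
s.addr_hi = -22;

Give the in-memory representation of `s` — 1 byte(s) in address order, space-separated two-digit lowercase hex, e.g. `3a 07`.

[6+:2] prio=3 & 0x3 = 0x3; word=0xc0
[0+:6] addr_hi=-22 & 0x3f = 0x2a; word=0xea
word = 0xea → big-endian bytes:
  [0]=0xea

ea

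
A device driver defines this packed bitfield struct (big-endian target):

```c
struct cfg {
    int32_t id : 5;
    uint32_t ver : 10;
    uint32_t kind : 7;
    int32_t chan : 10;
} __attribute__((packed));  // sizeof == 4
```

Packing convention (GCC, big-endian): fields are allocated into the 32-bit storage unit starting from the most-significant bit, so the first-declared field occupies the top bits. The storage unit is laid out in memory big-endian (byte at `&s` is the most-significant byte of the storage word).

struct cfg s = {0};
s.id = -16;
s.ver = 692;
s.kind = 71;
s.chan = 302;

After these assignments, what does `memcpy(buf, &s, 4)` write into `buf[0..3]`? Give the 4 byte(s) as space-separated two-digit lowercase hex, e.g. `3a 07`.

85 69 1d 2e

id (5b) val=-16 bits=0x10 at bit 27: 0x80000000
ver (10b) val=692 bits=0x2b4 at bit 17: 0x85680000
kind (7b) val=71 bits=0x47 at bit 10: 0x85691c00
chan (10b) val=302 bits=0x12e at bit 0: 0x85691d2e
word = 0x85691d2e → big-endian bytes:
  [0]=0x85  [1]=0x69  [2]=0x1d  [3]=0x2e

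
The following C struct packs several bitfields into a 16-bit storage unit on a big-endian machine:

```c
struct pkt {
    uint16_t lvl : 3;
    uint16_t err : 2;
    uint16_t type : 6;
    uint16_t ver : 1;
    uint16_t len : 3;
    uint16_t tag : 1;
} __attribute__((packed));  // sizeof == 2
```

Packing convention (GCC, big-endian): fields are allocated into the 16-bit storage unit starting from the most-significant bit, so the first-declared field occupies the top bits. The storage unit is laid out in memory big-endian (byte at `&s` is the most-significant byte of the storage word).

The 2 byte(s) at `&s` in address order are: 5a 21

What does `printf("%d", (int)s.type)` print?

17

[0]=0x5a [1]=0x21 (big-endian) → word 0x5a21
lvl:3 @ bit 13 → (0x5a21>>13)&0x7 = 0x2
err:2 @ bit 11 → (0x5a21>>11)&0x3 = 0x3
type:6 @ bit 5 → (0x5a21>>5)&0x3f = 0x11  ←
ver:1 @ bit 4 → (0x5a21>>4)&0x1 = 0x0
len:3 @ bit 1 → (0x5a21>>1)&0x7 = 0x0
tag:1 @ bit 0 → (0x5a21>>0)&0x1 = 0x1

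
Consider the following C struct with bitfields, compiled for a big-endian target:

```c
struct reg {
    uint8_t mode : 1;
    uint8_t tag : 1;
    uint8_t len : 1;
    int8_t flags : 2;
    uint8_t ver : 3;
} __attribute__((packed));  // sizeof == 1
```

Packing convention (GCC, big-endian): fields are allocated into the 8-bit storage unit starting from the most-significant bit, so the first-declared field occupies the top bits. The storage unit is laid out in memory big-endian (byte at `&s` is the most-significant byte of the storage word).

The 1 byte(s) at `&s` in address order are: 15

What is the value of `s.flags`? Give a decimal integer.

-2

[0]=0x15 (big-endian) → word 0x15
mode:1 @ bit 7 → (0x15>>7)&0x1 = 0x0
tag:1 @ bit 6 → (0x15>>6)&0x1 = 0x0
len:1 @ bit 5 → (0x15>>5)&0x1 = 0x0
flags:2 @ bit 3 → (0x15>>3)&0x3 = 0x2  ←
ver:3 @ bit 0 → (0x15>>0)&0x7 = 0x5
flags signed 2b, MSB=1: 2 - 4 = -2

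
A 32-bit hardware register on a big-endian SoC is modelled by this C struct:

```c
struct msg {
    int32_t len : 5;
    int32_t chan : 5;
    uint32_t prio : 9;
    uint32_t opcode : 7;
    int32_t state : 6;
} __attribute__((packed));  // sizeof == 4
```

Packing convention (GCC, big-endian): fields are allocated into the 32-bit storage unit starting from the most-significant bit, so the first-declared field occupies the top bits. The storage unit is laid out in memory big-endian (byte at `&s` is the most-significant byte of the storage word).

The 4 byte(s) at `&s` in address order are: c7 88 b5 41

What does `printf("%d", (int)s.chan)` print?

[0]=0xc7 [1]=0x88 [2]=0xb5 [3]=0x41 (big-endian) → word 0xc788b541
len [27+:5] = (word>>27) & 0x1f = 24
chan [22+:5] = (word>>22) & 0x1f = 30  ←
prio [13+:9] = (word>>13) & 0x1ff = 69
opcode [6+:7] = (word>>6) & 0x7f = 85
state [0+:6] = (word>>0) & 0x3f = 1
chan signed 5b, MSB=1: 30 - 32 = -2

-2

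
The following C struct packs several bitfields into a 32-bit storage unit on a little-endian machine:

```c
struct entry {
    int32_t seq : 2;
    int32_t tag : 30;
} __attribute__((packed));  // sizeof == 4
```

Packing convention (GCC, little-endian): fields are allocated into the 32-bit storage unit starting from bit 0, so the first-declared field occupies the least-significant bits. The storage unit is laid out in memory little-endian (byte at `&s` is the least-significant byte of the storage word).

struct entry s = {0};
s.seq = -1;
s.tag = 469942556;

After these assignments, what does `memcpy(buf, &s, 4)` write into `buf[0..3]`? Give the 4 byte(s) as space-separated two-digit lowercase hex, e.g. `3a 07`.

seq:2 = -1 → 0x3 << 0 → word 0x00000003
tag:30 = 469942556 → 0x1c02c11c << 2 → word 0x700b0473
word = 0x700b0473 → little-endian bytes:
  [0]=0x73  [1]=0x04  [2]=0x0b  [3]=0x70

73 04 0b 70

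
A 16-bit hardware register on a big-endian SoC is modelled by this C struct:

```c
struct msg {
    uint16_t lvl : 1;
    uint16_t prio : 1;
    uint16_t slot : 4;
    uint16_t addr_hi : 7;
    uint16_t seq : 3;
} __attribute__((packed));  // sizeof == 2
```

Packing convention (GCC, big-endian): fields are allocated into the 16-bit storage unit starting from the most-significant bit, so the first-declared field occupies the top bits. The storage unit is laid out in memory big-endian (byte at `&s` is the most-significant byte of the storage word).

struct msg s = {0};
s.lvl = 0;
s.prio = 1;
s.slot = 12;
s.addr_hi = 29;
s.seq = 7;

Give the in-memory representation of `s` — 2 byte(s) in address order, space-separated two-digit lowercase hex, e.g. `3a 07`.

70 ef

lvl:1 = 0 → 0x0 << 15 → word 0x0000
prio:1 = 1 → 0x1 << 14 → word 0x4000
slot:4 = 12 → 0xc << 10 → word 0x7000
addr_hi:7 = 29 → 0x1d << 3 → word 0x70e8
seq:3 = 7 → 0x7 << 0 → word 0x70ef
word = 0x70ef → big-endian bytes:
  [0]=0x70  [1]=0xef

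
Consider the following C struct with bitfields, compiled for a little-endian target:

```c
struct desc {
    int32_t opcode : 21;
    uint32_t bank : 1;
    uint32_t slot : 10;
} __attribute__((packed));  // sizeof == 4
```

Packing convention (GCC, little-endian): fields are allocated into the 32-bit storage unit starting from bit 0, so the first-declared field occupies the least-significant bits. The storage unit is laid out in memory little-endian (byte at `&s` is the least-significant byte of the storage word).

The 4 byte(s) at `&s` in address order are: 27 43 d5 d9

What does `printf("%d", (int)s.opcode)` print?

-703705

[0]=0x27 [1]=0x43 [2]=0xd5 [3]=0xd9 (little-endian) → word 0xd9d54327
opcode:21 @ bit 0 → (0xd9d54327>>0)&0x1fffff = 0x154327  ←
bank:1 @ bit 21 → (0xd9d54327>>21)&0x1 = 0x0
slot:10 @ bit 22 → (0xd9d54327>>22)&0x3ff = 0x367
opcode signed 21b, MSB=1: 1393447 - 2097152 = -703705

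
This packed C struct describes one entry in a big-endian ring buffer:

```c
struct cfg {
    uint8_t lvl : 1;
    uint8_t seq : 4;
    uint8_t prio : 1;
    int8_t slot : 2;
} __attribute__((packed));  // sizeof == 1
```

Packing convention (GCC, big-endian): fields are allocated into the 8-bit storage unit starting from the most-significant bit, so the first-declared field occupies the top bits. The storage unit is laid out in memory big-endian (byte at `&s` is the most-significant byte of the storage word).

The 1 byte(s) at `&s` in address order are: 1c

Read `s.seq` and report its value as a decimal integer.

3

[0]=0x1c (big-endian) → word 0x1c
lvl [7+:1] = (word>>7) & 0x1 = 0
seq [3+:4] = (word>>3) & 0xf = 3  ←
prio [2+:1] = (word>>2) & 0x1 = 1
slot [0+:2] = (word>>0) & 0x3 = 0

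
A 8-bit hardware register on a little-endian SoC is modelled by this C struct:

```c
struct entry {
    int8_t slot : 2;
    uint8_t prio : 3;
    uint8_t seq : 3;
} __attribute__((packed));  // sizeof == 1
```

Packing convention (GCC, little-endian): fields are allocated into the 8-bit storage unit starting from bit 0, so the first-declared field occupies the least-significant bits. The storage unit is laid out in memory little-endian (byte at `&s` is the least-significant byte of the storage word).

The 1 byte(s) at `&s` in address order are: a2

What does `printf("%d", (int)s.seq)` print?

5

[0]=0xa2 (little-endian) → word 0xa2
slot:2 @ bit 0 → (0xa2>>0)&0x3 = 0x2
prio:3 @ bit 2 → (0xa2>>2)&0x7 = 0x0
seq:3 @ bit 5 → (0xa2>>5)&0x7 = 0x5  ←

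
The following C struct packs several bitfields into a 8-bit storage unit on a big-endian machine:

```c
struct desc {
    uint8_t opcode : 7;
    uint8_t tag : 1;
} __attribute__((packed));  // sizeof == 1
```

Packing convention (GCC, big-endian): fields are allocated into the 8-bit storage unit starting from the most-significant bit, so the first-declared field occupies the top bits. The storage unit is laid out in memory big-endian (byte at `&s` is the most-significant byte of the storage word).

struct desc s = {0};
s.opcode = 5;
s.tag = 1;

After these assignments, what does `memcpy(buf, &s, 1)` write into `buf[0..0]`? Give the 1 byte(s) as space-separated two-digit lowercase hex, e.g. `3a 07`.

0b

[1+:7] opcode=5 & 0x7f = 0x5; word=0x0a
[0+:1] tag=1 & 0x1 = 0x1; word=0x0b
word = 0x0b → big-endian bytes:
  [0]=0x0b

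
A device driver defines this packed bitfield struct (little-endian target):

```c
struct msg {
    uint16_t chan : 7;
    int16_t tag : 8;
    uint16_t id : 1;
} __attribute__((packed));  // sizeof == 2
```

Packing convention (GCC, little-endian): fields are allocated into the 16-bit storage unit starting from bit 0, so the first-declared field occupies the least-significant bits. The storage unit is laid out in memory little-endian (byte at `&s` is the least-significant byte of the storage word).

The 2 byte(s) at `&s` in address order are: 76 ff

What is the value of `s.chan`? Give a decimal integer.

[0]=0x76 [1]=0xff (little-endian) → word 0xff76
chan:7 @ bit 0 → (0xff76>>0)&0x7f = 0x76  ←
tag:8 @ bit 7 → (0xff76>>7)&0xff = 0xfe
id:1 @ bit 15 → (0xff76>>15)&0x1 = 0x1

118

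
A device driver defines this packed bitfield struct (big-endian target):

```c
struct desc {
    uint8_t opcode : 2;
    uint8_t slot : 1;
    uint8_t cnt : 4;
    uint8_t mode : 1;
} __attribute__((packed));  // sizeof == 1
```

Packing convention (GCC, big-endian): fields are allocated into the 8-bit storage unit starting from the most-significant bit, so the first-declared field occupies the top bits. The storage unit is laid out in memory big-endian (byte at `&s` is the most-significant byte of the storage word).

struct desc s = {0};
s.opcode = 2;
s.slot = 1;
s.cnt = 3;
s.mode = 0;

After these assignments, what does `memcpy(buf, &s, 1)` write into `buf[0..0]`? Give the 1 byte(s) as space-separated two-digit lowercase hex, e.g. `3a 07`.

[6+:2] opcode=2 & 0x3 = 0x2; word=0x80
[5+:1] slot=1 & 0x1 = 0x1; word=0xa0
[1+:4] cnt=3 & 0xf = 0x3; word=0xa6
[0+:1] mode=0 & 0x1 = 0x0; word=0xa6
word = 0xa6 → big-endian bytes:
  [0]=0xa6

a6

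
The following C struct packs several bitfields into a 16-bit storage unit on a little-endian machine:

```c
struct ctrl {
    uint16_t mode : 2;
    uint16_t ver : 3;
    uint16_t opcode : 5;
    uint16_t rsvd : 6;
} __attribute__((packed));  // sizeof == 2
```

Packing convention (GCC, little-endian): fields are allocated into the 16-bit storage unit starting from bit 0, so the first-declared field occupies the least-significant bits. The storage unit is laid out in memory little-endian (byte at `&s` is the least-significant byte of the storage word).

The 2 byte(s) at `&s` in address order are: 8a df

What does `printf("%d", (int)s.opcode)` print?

28

[0]=0x8a [1]=0xdf (little-endian) → word 0xdf8a
mode [0+:2] = (word>>0) & 0x3 = 2
ver [2+:3] = (word>>2) & 0x7 = 2
opcode [5+:5] = (word>>5) & 0x1f = 28  ←
rsvd [10+:6] = (word>>10) & 0x3f = 55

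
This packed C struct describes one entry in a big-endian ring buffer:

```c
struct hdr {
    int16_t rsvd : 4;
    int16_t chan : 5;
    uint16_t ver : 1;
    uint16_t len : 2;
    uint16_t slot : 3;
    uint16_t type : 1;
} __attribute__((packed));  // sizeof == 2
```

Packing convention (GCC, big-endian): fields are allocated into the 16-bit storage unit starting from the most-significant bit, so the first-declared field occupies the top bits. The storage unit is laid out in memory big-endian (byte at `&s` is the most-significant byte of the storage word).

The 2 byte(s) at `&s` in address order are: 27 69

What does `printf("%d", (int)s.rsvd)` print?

[0]=0x27 [1]=0x69 (big-endian) → word 0x2769
rsvd [12+:4] = (word>>12) & 0xf = 2  ←
chan [7+:5] = (word>>7) & 0x1f = 14
ver [6+:1] = (word>>6) & 0x1 = 1
len [4+:2] = (word>>4) & 0x3 = 2
slot [1+:3] = (word>>1) & 0x7 = 4
type [0+:1] = (word>>0) & 0x1 = 1
rsvd signed 4b, MSB=0: value = 2

2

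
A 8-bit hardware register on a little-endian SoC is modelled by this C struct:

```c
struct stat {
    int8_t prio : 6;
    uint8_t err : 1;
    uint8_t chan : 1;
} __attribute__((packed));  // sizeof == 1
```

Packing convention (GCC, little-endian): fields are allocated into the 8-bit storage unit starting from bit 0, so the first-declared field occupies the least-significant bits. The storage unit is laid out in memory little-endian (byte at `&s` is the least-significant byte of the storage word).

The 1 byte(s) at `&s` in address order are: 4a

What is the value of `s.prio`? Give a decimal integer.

10

[0]=0x4a (little-endian) → word 0x4a
prio:6 @ bit 0 → (0x4a>>0)&0x3f = 0xa  ←
err:1 @ bit 6 → (0x4a>>6)&0x1 = 0x1
chan:1 @ bit 7 → (0x4a>>7)&0x1 = 0x0
prio signed 6b, MSB=0: value = 10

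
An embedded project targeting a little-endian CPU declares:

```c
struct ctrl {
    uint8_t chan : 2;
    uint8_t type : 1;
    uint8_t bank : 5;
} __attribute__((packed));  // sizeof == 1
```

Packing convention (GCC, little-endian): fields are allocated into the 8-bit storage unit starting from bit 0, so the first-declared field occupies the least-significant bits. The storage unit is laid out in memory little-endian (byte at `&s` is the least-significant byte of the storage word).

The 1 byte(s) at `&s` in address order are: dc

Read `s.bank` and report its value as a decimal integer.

[0]=0xdc (little-endian) → word 0xdc
chan [0+:2] = (word>>0) & 0x3 = 0
type [2+:1] = (word>>2) & 0x1 = 1
bank [3+:5] = (word>>3) & 0x1f = 27  ←

27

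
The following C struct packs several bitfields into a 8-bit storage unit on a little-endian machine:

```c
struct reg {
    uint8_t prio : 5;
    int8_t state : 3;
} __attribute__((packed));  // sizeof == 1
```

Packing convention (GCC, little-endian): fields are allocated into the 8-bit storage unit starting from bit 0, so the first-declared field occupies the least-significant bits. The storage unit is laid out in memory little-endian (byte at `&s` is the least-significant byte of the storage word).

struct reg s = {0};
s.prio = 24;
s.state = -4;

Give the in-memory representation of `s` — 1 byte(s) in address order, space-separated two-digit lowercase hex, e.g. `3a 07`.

98

prio (5b) val=24 bits=0x18 at bit 0: 0x18
state (3b) val=-4 bits=0x4 at bit 5: 0x98
word = 0x98 → little-endian bytes:
  [0]=0x98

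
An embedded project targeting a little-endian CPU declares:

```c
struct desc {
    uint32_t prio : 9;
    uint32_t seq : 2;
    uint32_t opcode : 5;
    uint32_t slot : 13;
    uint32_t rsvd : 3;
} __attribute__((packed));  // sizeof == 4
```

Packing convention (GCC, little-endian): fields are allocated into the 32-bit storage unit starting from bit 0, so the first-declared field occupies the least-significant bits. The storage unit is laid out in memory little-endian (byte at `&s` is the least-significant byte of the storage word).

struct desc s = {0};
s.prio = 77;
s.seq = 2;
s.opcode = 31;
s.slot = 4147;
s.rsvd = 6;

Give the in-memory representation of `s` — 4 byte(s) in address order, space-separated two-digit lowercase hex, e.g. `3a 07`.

4d fc 33 d0

[0+:9] prio=77 & 0x1ff = 0x4d; word=0x0000004d
[9+:2] seq=2 & 0x3 = 0x2; word=0x0000044d
[11+:5] opcode=31 & 0x1f = 0x1f; word=0x0000fc4d
[16+:13] slot=4147 & 0x1fff = 0x1033; word=0x1033fc4d
[29+:3] rsvd=6 & 0x7 = 0x6; word=0xd033fc4d
word = 0xd033fc4d → little-endian bytes:
  [0]=0x4d  [1]=0xfc  [2]=0x33  [3]=0xd0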